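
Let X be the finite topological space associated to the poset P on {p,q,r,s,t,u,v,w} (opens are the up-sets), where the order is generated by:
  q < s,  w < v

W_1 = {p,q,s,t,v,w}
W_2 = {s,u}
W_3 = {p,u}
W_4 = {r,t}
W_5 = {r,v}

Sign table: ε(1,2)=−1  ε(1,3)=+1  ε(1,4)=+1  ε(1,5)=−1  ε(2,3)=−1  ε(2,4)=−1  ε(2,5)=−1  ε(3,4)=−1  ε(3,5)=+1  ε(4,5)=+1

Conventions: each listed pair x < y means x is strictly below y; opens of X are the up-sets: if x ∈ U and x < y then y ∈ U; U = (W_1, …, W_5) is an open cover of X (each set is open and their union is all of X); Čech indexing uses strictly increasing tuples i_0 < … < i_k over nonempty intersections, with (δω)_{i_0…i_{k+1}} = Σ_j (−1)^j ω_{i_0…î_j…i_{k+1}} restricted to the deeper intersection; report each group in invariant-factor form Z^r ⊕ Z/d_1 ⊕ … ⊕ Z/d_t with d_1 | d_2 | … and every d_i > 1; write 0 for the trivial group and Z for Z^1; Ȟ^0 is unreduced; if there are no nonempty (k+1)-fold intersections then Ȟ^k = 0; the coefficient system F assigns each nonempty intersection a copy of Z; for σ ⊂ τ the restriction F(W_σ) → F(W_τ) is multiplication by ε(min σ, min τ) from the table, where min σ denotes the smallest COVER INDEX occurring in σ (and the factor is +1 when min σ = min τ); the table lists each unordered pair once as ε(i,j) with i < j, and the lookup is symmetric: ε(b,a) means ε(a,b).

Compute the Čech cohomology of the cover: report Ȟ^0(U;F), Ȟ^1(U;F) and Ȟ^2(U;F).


nonempty intersections:
  W12={s} W13={p} W14={t} W15={v} W23={u} W45={r}
C dims 5,6; δ0: rk 5, SNF 1^4·2
Ȟ^0: (5−5)−0=0 ⇒ 0
Ȟ^1: (6−0)−5=1 plus torsion [2] ⇒ Z ⊕ Z/2
Ȟ^2: (0−0)−0=0 ⇒ 0

Ȟ^0 = 0, Ȟ^1 = Z ⊕ Z/2, Ȟ^2 = 0


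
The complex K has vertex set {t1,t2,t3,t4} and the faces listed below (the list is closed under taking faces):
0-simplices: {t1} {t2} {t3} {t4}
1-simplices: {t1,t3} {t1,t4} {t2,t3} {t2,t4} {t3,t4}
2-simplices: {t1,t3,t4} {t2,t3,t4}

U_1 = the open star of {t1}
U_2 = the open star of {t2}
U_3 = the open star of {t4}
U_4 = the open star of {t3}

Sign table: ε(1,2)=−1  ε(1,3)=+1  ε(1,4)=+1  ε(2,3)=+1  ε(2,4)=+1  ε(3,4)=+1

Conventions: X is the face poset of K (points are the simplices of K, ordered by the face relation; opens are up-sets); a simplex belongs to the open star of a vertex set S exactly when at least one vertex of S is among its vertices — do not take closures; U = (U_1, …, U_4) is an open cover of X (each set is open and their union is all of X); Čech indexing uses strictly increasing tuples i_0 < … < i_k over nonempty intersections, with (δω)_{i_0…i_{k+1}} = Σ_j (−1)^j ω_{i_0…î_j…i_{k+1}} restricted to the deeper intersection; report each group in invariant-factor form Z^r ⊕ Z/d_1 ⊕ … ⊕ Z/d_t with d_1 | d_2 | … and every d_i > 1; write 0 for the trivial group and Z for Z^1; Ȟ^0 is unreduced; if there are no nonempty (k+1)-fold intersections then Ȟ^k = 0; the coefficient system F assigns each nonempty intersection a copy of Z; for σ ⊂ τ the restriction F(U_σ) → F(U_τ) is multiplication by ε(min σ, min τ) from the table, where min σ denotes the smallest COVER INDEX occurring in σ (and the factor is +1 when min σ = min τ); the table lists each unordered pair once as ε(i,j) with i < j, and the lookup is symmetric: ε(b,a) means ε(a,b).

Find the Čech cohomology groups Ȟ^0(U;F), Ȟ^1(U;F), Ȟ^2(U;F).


Ȟ^0 = Z, Ȟ^1 = 0, Ȟ^2 = 0

nerve of the cover:
  U1={{t1},{t1,t3},{t1,t4},{t1,t3,t4}} U2={{t2},{t2,t3},{t2,t4},{t2,t3,t4}} U3={{t4},{t1,t4},{t2,t4},{t3,t4},{t1,t3,t4},{t2,t3,t4}} U4={{t3},{t1,t3},{t2,t3},{t3,t4},{t1,t3,t4},{t2,t3,t4}}
  U13={{t1,t4},{t1,t3,t4}} U14={{t1,t3},{t1,t3,t4}} U23={{t2,t4},{t2,t3,t4}} U24={{t2,t3},{t2,t3,t4}} U34={{t3,t4},{t1,t3,t4},{t2,t3,t4}}
  U134={{t1,t3,t4}} U234={{t2,t3,t4}}
C dims 4,5,2; δ0: rk 3, SNF 1^3; δ1: rk 2, SNF 1^2
Ȟ^0 = (4 − 3) − 0 = 1, so Ȟ^0 ≅ Z
Ȟ^1 = (5 − 2) − 3 = 0, so Ȟ^1 ≅ 0
Ȟ^2 = (2 − 0) − 2 = 0, so Ȟ^2 ≅ 0


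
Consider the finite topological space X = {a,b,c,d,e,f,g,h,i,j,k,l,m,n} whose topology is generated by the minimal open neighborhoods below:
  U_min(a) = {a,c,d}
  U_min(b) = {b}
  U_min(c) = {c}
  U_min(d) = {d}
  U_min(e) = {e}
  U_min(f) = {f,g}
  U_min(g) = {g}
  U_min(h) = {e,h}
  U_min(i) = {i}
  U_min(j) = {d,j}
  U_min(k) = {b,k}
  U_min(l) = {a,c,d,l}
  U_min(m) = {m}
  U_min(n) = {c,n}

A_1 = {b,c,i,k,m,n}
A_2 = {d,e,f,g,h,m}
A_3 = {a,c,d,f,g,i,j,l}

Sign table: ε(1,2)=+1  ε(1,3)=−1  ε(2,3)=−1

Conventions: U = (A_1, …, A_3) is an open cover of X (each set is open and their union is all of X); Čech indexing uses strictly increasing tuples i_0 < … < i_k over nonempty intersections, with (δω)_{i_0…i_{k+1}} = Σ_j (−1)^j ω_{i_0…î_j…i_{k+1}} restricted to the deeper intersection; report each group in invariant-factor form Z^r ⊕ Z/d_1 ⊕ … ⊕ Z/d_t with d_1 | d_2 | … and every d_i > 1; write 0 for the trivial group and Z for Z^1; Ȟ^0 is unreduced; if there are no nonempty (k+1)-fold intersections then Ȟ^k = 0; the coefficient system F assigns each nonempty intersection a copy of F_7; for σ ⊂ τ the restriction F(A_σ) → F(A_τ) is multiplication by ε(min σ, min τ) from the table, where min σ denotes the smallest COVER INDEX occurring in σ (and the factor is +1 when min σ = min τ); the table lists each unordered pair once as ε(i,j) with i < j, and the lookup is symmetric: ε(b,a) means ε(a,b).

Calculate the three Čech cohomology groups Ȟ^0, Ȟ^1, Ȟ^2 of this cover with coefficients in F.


Ȟ^0 ≅ Z/7, Ȟ^1 ≅ Z/7 and Ȟ^2 ≅ 0

cover nerve:
  A12={m} A13={c,i} A23={d,f,g}
C dims 3,3; δ0: rk_F7 2
Ȟ^0: (3−2)−0=1 ⇒ Z/7
Ȟ^1: (3−0)−2=1 ⇒ Z/7
Ȟ^2: (0−0)−0=0 ⇒ 0


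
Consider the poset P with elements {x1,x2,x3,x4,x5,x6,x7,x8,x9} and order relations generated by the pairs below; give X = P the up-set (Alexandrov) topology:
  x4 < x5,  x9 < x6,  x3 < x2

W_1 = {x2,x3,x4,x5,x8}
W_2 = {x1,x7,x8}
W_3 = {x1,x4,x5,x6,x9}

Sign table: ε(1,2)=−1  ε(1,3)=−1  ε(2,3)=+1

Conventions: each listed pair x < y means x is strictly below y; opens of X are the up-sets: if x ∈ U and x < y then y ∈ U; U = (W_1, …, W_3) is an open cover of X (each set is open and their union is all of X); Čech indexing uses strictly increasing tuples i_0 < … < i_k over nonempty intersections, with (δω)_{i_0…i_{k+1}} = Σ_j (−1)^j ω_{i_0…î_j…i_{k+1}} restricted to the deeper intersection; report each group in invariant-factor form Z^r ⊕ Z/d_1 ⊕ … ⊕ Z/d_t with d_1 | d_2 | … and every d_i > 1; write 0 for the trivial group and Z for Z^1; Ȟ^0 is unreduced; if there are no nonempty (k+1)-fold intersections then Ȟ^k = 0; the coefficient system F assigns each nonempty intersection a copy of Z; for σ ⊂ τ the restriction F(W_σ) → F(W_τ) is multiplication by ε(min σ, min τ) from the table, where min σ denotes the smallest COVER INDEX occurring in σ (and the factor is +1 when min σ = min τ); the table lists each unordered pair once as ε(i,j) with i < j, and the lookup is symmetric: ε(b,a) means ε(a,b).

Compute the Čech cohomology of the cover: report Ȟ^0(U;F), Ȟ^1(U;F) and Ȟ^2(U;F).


nerve of the cover:
  W12={x8} W13={x4,x5} W23={x1}
C dims 3,3; δ0: rk 2, SNF 1^2
Ȟ^0 = (3 − 2) − 0 = 1, so Ȟ^0 ≅ Z
Ȟ^1 = (3 − 0) − 2 = 1, so Ȟ^1 ≅ Z
Ȟ^2 = (0 − 0) − 0 = 0, so Ȟ^2 ≅ 0

Ȟ^0 ≅ Z, Ȟ^1 ≅ Z and Ȟ^2 ≅ 0


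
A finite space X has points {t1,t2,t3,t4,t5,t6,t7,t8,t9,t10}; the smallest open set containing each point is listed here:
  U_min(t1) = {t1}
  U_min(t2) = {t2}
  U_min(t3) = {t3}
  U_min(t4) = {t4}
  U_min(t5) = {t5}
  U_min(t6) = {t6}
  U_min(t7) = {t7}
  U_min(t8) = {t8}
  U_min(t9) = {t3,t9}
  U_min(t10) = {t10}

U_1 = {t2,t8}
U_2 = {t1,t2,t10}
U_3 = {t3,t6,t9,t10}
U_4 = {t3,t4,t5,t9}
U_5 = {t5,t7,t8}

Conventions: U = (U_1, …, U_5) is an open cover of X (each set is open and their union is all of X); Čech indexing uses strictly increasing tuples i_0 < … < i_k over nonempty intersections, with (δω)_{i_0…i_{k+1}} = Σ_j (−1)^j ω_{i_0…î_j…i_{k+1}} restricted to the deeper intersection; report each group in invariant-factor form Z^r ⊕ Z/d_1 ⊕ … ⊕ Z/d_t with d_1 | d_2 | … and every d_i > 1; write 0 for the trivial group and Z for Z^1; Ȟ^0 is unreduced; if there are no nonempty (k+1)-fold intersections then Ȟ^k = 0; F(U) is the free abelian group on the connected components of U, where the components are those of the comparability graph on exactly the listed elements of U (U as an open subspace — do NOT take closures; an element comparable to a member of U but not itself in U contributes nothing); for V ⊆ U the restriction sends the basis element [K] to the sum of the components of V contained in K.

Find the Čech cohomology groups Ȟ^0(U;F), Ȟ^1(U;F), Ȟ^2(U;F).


Ȟ^0 ≅ Z^9, Ȟ^1 ≅ 0 and Ȟ^2 ≅ 0

nerve simplices:
  U12={t2} U15={t8} U23={t10} U34={t3,t9} U45={t5}
components per intersection:
  U1: {t2} {t8}
  U2: {t1} {t2} {t10}
  U3: {t3,t9} {t6} {t10}
  U4: {t3,t9} {t4} {t5}
  U5: {t5} {t7} {t8}
  U12: {t2}
  U15: {t8}
  U23: {t10}
  U34: {t3,t9}
  U45: {t5}
C dims 14,5; δ0: rk 5, SNF 1^5
degree 0: 14−5−0 = 9 → Ȟ^0 ≅ Z^9
degree 1: 5−0−5 = 0 → Ȟ^1 ≅ 0
degree 2: 0−0−0 = 0 → Ȟ^2 ≅ 0


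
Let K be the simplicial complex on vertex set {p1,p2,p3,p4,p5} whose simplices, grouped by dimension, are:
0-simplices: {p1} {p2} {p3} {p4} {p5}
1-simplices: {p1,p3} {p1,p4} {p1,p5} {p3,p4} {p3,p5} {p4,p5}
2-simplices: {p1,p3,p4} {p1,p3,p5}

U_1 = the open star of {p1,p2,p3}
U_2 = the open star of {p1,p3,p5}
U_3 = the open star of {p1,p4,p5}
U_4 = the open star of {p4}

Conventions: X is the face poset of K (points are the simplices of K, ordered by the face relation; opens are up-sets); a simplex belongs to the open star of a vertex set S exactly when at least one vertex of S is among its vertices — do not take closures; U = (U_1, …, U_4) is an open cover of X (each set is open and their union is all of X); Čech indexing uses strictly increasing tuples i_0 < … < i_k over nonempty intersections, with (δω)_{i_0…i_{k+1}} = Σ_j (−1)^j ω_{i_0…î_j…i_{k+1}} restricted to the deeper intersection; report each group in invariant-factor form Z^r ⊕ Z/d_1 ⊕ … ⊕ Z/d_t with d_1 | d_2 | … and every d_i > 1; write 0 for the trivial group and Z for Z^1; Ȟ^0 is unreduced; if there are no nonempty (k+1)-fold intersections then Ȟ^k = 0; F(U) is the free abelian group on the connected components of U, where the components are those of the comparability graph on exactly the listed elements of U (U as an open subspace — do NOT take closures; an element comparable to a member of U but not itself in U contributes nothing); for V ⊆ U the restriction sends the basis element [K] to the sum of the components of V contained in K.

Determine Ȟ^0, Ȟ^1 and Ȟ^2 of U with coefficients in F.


Ȟ^0(U;F) ≅ Z^2, Ȟ^1(U;F) ≅ 0, Ȟ^2(U;F) ≅ 0

intersection data:
  U1={{p1},{p2},{p3},{p1,p3},{p1,p4},{p1,p5},{p3,p4},{p3,p5},{p1,p3,p4},{p1,p3,p5}} U2={{p1},{p3},{p5},{p1,p3},{p1,p4},{p1,p5},{p3,p4},{p3,p5},{p4,p5},{p1,p3,p4},{p1,p3,p5}} U3={{p1},{p4},{p5},{p1,p3},{p1,p4},{p1,p5},{p3,p4},{p3,p5},{p4,p5},{p1,p3,p4},{p1,p3,p5}} U4={{p4},{p1,p4},{p3,p4},{p4,p5},{p1,p3,p4}}
  U12={{p1},{p3},{p1,p3},{p1,p4},{p1,p5},{p3,p4},{p3,p5},{p1,p3,p4},{p1,p3,p5}} U13={{p1},{p1,p3},{p1,p4},{p1,p5},{p3,p4},{p3,p5},{p1,p3,p4},{p1,p3,p5}} U14={{p1,p4},{p3,p4},{p1,p3,p4}} U23={{p1},{p5},{p1,p3},{p1,p4},{p1,p5},{p3,p4},{p3,p5},{p4,p5},{p1,p3,p4},{p1,p3,p5}} U24={{p1,p4},{p3,p4},{p4,p5},{p1,p3,p4}} U34={{p4},{p1,p4},{p3,p4},{p4,p5},{p1,p3,p4}}
  U123={{p1},{p1,p3},{p1,p4},{p1,p5},{p3,p4},{p3,p5},{p1,p3,p4},{p1,p3,p5}} U124={{p1,p4},{p3,p4},{p1,p3,p4}} U134={{p1,p4},{p3,p4},{p1,p3,p4}} U234={{p1,p4},{p3,p4},{p4,p5},{p1,p3,p4}}
  U1234={{p1,p4},{p3,p4},{p1,p3,p4}}
components per intersection:
  U1: {{p1},{p3},{p1,p3},{p1,p4},{p1,p5},{p3,p4},{p3,p5},{p1,p3,p4},{p1,p3,p5}} {{p2}}
  U2: {{p1},{p3},{p5},{p1,p3},{p1,p4},{p1,p5},{p3,p4},{p3,p5},{p4,p5},{p1,p3,p4},{p1,p3,p5}}
  U3: {{p1},{p4},{p5},{p1,p3},{p1,p4},{p1,p5},{p3,p4},{p3,p5},{p4,p5},{p1,p3,p4},{p1,p3,p5}}
  U4: {{p4},{p1,p4},{p3,p4},{p4,p5},{p1,p3,p4}}
  U12: {{p1},{p3},{p1,p3},{p1,p4},{p1,p5},{p3,p4},{p3,p5},{p1,p3,p4},{p1,p3,p5}}
  U13: {{p1},{p1,p3},{p1,p4},{p1,p5},{p3,p4},{p3,p5},{p1,p3,p4},{p1,p3,p5}}
  U14: {{p1,p4},{p3,p4},{p1,p3,p4}}
  U23: {{p1},{p5},{p1,p3},{p1,p4},{p1,p5},{p3,p4},{p3,p5},{p4,p5},{p1,p3,p4},{p1,p3,p5}}
  U24: {{p1,p4},{p3,p4},{p1,p3,p4}} {{p4,p5}}
  U34: {{p4},{p1,p4},{p3,p4},{p4,p5},{p1,p3,p4}}
  U123: {{p1},{p1,p3},{p1,p4},{p1,p5},{p3,p4},{p3,p5},{p1,p3,p4},{p1,p3,p5}}
  U124: {{p1,p4},{p3,p4},{p1,p3,p4}}
  U134: {{p1,p4},{p3,p4},{p1,p3,p4}}
  U234: {{p1,p4},{p3,p4},{p1,p3,p4}} {{p4,p5}}
  U1234: {{p1,p4},{p3,p4},{p1,p3,p4}}
C dims 5,7,5,1; δ0: rk 3, SNF 1^3; δ1: rk 4, SNF 1^4; δ2: rk 1, SNF 1^1
Ȟ^0 = (5 − 3) − 0 = 2, so Ȟ^0 ≅ Z^2
Ȟ^1 = (7 − 4) − 3 = 0, so Ȟ^1 ≅ 0
Ȟ^2 = (5 − 1) − 4 = 0, so Ȟ^2 ≅ 0


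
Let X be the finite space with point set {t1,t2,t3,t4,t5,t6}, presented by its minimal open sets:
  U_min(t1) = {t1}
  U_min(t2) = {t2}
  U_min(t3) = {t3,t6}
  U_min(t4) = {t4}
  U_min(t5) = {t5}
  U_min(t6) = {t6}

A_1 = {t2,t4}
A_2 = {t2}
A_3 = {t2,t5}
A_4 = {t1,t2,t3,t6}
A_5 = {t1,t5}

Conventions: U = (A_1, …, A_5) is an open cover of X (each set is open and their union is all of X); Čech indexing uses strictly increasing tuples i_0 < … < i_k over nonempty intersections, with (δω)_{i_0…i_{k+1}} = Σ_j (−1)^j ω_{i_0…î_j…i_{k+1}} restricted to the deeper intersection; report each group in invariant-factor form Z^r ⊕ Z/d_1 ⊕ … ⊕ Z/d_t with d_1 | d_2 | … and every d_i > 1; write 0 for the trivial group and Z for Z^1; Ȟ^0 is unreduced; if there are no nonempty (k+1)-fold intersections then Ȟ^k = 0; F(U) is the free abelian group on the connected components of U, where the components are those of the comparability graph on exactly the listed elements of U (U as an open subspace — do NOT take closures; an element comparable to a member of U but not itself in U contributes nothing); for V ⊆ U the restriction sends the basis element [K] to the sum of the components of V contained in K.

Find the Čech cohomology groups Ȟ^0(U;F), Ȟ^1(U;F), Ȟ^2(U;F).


nerve simplices:
  A12={t2} A13={t2} A14={t2} A23={t2} A24={t2} A34={t2} A35={t5} A45={t1}
  A123={t2} A124={t2} A134={t2} A234={t2}
  A1234={t2}
components per intersection:
  A1: {t2} {t4}
  A2: {t2}
  A3: {t2} {t5}
  A4: {t1} {t2} {t3,t6}
  A5: {t1} {t5}
  A12: {t2}
  A13: {t2}
  A14: {t2}
  A23: {t2}
  A24: {t2}
  A34: {t2}
  A35: {t5}
  A45: {t1}
  A123: {t2}
  A124: {t2}
  A134: {t2}
  A234: {t2}
  A1234: {t2}
C dims 10,8,4,1; δ0: rk 5, SNF 1^5; δ1: rk 3, SNF 1^3; δ2: rk 1, SNF 1^1
degree 0: 10−5−0 = 5 → Ȟ^0 ≅ Z^5
degree 1: 8−3−5 = 0 → Ȟ^1 ≅ 0
degree 2: 4−1−3 = 0 → Ȟ^2 ≅ 0

Ȟ^0 ≅ Z^5, Ȟ^1 ≅ 0 and Ȟ^2 ≅ 0


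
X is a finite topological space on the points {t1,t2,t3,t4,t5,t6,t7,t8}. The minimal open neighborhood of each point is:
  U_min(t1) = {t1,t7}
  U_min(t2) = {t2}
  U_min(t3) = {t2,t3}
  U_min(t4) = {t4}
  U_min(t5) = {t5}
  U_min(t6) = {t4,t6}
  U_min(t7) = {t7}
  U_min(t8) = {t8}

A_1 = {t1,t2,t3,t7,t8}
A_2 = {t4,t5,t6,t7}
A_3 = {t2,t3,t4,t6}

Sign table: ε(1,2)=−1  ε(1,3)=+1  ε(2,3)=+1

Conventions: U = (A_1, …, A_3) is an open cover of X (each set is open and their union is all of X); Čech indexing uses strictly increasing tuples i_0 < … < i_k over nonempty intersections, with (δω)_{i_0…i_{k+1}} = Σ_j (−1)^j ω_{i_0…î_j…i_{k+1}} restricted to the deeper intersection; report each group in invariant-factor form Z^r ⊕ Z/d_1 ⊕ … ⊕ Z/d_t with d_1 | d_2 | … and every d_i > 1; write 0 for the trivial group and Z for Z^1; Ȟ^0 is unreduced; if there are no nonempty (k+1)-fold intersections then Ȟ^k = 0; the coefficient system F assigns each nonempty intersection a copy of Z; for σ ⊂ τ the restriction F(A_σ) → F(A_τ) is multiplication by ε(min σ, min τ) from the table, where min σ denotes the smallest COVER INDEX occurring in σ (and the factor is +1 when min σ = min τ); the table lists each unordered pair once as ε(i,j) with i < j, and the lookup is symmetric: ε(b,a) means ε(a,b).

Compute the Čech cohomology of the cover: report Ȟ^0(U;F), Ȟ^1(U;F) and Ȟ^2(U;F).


Ȟ^0(U;F) ≅ 0, Ȟ^1(U;F) ≅ Z/2 and Ȟ^2(U;F) ≅ 0

cover nerve:
  A12={t7} A13={t2,t3} A23={t4,t6}
C dims 3,3; δ0: rk 3, SNF 1^2·2
Ȟ^0: (3−3)−0=0 ⇒ 0
Ȟ^1: (3−0)−3=0 plus torsion [2] ⇒ Z/2
Ȟ^2: (0−0)−0=0 ⇒ 0


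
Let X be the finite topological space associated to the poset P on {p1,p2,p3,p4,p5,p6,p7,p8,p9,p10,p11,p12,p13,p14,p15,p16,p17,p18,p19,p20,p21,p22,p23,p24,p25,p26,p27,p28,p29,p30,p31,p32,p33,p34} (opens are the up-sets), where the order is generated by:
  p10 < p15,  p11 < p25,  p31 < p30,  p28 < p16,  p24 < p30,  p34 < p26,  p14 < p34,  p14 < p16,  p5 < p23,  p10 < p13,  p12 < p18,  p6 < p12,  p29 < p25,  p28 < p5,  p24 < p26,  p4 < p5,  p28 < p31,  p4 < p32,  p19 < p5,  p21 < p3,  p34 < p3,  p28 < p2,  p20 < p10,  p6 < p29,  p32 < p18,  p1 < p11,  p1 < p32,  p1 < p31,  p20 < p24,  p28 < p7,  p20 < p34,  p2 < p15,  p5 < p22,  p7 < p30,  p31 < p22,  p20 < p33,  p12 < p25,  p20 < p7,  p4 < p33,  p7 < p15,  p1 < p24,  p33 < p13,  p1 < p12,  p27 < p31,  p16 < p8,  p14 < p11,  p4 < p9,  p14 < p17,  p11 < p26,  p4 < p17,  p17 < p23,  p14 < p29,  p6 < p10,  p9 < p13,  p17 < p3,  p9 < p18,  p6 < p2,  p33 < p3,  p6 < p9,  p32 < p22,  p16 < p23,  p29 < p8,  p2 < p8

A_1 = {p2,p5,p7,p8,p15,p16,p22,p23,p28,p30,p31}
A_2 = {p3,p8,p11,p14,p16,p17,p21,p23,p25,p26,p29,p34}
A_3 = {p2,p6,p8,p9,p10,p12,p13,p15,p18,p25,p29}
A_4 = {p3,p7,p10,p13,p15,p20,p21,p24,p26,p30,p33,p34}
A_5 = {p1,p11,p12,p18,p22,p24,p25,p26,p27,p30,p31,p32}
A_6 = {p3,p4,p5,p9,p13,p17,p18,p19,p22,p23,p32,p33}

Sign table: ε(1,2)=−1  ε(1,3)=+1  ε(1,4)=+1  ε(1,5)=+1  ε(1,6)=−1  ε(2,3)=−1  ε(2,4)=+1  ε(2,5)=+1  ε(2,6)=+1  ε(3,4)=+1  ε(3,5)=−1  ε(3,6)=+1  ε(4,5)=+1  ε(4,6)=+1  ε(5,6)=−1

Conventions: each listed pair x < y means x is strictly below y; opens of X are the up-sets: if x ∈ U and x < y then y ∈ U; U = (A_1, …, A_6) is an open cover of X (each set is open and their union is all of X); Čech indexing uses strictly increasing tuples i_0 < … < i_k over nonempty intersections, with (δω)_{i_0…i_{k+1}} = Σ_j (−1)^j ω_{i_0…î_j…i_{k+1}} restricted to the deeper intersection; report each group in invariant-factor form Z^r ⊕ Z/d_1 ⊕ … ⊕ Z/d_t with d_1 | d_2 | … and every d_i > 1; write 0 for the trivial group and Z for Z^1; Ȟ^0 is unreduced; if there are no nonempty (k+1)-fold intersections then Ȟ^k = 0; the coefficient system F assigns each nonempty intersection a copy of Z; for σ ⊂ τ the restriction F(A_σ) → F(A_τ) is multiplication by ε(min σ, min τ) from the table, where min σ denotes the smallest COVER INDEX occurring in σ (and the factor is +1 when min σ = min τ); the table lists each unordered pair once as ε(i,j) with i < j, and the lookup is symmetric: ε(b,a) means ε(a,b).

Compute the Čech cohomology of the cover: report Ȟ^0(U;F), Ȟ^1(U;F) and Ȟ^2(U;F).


Ȟ^0 ≅ 0; Ȟ^1 ≅ Z/2; Ȟ^2 ≅ Z

cover nerve:
  A12={p8,p16,p23} A13={p2,p8,p15} A14={p7,p15,p30} A15={p22,p30,p31} A16={p5,p22,p23} A23={p8,p25,p29} A24={p3,p21,p26,p34} A25={p11,p25,p26} A26={p3,p17,p23} A34={p10,p13,p15} A35={p12,p18,p25} A36={p9,p13,p18} A45={p24,p26,p30} A46={p3,p13,p33} A56={p18,p22,p32}
  A123={p8} A126={p23} A134={p15} A145={p30} A156={p22} A235={p25} A245={p26} A246={p3} A346={p13} A356={p18}
C dims 6,15,10; δ0: rk 6, SNF 1^5·2; δ1: rk 9, SNF 1^9
Ȟ^0: (6−6)−0=0 ⇒ 0
Ȟ^1: (15−9)−6=0 plus torsion [2] ⇒ Z/2
Ȟ^2: (10−0)−9=1 ⇒ Z


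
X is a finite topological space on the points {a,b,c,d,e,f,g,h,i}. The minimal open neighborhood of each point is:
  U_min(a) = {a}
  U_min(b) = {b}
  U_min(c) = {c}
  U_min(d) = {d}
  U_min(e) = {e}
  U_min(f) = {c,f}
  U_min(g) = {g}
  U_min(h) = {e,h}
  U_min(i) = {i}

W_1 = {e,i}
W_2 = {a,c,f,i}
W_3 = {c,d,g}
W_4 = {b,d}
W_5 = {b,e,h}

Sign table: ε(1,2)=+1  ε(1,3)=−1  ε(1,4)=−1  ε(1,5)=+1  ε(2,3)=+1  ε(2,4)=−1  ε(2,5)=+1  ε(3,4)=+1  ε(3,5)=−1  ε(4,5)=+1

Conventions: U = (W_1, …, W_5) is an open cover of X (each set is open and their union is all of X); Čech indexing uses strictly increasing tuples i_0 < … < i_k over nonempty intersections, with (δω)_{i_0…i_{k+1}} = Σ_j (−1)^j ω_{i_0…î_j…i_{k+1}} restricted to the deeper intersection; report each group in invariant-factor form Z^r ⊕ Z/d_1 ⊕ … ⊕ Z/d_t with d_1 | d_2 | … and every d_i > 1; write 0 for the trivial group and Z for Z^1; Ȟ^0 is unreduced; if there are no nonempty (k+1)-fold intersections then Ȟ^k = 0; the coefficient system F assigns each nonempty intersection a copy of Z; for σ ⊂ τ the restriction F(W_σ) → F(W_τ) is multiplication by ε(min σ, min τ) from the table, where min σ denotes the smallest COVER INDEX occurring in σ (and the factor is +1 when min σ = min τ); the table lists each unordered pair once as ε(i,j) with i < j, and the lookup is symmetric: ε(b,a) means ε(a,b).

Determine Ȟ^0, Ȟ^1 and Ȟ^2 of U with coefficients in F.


Ȟ^0 = Z; Ȟ^1 = Z; Ȟ^2 = 0

intersection data:
  W12={i} W15={e} W23={c} W34={d} W45={b}
C dims 5,5; δ0: rk 4, SNF 1^4
Ȟ^0 = (5 − 4) − 0 = 1, so Ȟ^0 ≅ Z
Ȟ^1 = (5 − 0) − 4 = 1, so Ȟ^1 ≅ Z
Ȟ^2 = (0 − 0) − 0 = 0, so Ȟ^2 ≅ 0


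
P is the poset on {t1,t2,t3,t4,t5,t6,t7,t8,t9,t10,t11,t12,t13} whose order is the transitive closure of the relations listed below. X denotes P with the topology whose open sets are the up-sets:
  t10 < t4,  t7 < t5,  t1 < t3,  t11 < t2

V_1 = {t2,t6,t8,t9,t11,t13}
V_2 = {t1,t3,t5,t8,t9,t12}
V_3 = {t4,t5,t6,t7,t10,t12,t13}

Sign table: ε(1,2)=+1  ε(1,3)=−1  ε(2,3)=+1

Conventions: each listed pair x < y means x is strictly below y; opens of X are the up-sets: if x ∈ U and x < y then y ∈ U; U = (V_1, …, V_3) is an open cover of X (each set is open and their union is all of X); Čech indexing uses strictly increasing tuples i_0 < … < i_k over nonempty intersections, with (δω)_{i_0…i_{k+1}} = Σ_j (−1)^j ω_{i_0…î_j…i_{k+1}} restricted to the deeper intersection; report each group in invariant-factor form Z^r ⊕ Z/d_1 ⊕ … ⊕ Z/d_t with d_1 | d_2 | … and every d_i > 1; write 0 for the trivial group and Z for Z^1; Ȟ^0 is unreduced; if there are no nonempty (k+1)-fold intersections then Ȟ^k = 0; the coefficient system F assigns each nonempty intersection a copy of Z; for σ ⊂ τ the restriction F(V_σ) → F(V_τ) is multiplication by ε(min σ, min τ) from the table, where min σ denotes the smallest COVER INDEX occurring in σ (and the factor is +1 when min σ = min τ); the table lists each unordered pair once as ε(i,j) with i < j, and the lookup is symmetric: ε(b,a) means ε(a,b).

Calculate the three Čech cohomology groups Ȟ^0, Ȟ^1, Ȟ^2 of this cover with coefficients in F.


nonempty intersections:
  V12={t8,t9} V13={t6,t13} V23={t5,t12}
C dims 3,3; δ0: rk 3, SNF 1^2·2
Ȟ^0: (3−3)−0=0 ⇒ 0
Ȟ^1: (3−0)−3=0 plus torsion [2] ⇒ Z/2
Ȟ^2: (0−0)−0=0 ⇒ 0

Ȟ^0 ≅ 0; Ȟ^1 ≅ Z/2; Ȟ^2 ≅ 0


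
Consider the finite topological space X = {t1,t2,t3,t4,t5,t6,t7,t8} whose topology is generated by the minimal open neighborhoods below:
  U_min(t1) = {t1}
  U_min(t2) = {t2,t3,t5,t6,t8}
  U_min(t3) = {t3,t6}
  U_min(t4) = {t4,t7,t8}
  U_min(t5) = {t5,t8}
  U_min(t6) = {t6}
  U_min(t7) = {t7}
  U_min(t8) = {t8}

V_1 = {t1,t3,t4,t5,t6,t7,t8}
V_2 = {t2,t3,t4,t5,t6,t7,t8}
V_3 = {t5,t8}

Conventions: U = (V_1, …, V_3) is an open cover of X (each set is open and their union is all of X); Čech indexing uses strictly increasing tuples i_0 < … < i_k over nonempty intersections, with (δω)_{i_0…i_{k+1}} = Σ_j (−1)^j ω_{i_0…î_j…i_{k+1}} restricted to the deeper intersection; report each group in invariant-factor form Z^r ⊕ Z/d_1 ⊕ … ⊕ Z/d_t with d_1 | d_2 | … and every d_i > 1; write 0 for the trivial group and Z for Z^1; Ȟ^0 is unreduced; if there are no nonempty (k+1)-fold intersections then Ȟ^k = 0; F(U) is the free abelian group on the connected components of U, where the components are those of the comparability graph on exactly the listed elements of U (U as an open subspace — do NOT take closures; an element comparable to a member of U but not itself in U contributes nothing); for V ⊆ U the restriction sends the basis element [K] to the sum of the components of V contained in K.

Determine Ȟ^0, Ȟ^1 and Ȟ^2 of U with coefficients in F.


Ȟ^0(U;F) ≅ Z^2,  Ȟ^1(U;F) ≅ 0,  Ȟ^2(U;F) ≅ 0

intersection data:
  V12={t3,t4,t5,t6,t7,t8} V13={t5,t8} V23={t5,t8}
  V123={t5,t8}
components per intersection:
  V1: {t1} {t3,t6} {t4,t5,t7,t8}
  V2: {t2,t3,t4,t5,t6,t7,t8}
  V3: {t5,t8}
  V12: {t3,t6} {t4,t5,t7,t8}
  V13: {t5,t8}
  V23: {t5,t8}
  V123: {t5,t8}
C dims 5,4,1; δ0: rk 3, SNF 1^3; δ1: rk 1, SNF 1^1
Ȟ^0 = (5 − 3) − 0 = 2, so Ȟ^0 ≅ Z^2
Ȟ^1 = (4 − 1) − 3 = 0, so Ȟ^1 ≅ 0
Ȟ^2 = (1 − 0) − 1 = 0, so Ȟ^2 ≅ 0


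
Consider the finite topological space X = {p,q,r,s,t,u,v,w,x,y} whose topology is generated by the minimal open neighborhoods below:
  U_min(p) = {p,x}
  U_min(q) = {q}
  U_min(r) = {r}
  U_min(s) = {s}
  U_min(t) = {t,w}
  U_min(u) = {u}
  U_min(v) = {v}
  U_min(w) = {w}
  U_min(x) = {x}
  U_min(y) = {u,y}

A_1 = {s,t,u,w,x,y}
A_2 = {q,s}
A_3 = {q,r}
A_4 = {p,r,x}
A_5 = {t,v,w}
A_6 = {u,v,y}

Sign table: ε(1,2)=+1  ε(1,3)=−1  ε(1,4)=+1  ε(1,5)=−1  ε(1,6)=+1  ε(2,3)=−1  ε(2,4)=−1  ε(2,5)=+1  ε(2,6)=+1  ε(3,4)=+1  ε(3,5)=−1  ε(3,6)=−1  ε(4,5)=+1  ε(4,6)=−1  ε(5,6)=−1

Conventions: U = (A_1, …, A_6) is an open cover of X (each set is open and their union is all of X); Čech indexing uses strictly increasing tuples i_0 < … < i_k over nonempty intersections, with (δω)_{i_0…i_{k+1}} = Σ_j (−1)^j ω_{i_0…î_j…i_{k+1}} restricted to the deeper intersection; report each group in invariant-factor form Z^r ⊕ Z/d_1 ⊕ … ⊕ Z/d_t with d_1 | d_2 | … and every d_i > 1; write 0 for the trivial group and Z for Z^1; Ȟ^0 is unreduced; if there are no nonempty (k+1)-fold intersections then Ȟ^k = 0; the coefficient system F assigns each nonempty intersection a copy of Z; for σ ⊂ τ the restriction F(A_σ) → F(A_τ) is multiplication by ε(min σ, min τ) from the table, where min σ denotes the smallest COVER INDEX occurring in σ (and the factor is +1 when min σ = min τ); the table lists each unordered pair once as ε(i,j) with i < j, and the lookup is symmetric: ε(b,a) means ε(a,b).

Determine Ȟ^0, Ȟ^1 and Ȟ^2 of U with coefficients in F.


nerve of the cover:
  A12={s} A14={x} A15={t,w} A16={u,y} A23={q} A34={r} A56={v}
C dims 6,7; δ0: rk 6, SNF 1^5·2
Ȟ^0 = (6 − 6) − 0 = 0, so Ȟ^0 ≅ 0
Ȟ^1 = (7 − 0) − 6 = 1 plus torsion [2], so Ȟ^1 ≅ Z ⊕ Z/2
Ȟ^2 = (0 − 0) − 0 = 0, so Ȟ^2 ≅ 0

Ȟ^0(U;F) ≅ 0,  Ȟ^1(U;F) ≅ Z ⊕ Z/2,  Ȟ^2(U;F) ≅ 0


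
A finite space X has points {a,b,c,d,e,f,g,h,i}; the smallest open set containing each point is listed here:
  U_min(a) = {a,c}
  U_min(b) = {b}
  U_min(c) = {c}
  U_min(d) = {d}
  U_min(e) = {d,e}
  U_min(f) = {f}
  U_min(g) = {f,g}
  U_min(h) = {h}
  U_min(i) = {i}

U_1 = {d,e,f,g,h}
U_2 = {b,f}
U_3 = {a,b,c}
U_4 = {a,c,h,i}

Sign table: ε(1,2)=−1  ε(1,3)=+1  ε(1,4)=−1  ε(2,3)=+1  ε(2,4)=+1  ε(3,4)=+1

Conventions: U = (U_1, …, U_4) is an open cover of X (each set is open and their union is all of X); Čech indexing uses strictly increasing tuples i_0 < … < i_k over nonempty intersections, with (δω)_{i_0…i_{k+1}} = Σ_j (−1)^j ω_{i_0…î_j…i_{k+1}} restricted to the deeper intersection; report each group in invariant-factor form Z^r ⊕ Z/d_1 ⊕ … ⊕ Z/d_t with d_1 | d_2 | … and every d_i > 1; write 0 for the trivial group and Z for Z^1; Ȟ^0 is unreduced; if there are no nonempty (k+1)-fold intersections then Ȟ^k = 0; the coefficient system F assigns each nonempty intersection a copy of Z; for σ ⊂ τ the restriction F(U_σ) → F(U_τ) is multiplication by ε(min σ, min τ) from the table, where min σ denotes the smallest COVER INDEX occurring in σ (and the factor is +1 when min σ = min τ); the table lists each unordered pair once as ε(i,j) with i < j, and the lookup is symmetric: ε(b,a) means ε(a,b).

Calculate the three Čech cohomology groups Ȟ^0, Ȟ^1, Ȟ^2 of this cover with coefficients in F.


Ȟ^0(U;F) ≅ Z, Ȟ^1(U;F) ≅ Z and Ȟ^2(U;F) ≅ 0

nerve simplices:
  U12={f} U14={h} U23={b} U34={a,c}
C dims 4,4; δ0: rk 3, SNF 1^3
degree 0: 4−3−0 = 1 → Ȟ^0 ≅ Z
degree 1: 4−0−3 = 1 → Ȟ^1 ≅ Z
degree 2: 0−0−0 = 0 → Ȟ^2 ≅ 0


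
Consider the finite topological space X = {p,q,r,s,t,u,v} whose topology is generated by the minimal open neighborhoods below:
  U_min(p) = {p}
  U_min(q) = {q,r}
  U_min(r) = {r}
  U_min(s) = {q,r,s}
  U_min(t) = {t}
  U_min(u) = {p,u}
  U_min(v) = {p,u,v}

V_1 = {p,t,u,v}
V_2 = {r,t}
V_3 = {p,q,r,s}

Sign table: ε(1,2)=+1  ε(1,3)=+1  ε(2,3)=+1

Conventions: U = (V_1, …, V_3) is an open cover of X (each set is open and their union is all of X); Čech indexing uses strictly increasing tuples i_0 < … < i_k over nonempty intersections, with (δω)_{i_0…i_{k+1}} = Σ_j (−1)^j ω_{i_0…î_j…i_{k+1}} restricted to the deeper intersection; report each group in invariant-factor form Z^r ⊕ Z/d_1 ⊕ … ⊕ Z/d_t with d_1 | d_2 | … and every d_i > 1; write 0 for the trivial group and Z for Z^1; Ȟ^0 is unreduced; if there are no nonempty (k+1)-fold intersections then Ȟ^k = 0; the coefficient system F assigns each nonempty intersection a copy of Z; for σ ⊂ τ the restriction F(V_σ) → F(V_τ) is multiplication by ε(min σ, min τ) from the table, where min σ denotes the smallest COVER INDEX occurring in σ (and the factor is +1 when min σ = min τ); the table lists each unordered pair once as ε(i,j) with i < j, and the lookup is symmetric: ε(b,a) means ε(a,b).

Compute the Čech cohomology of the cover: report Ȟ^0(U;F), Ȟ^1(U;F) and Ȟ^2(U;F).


nonempty intersections:
  V12={t} V13={p} V23={r}
C dims 3,3; δ0: rk 2, SNF 1^2
Ȟ^0: (3−2)−0=1 ⇒ Z
Ȟ^1: (3−0)−2=1 ⇒ Z
Ȟ^2: (0−0)−0=0 ⇒ 0

Ȟ^0(U;F) ≅ Z,  Ȟ^1(U;F) ≅ Z,  Ȟ^2(U;F) ≅ 0


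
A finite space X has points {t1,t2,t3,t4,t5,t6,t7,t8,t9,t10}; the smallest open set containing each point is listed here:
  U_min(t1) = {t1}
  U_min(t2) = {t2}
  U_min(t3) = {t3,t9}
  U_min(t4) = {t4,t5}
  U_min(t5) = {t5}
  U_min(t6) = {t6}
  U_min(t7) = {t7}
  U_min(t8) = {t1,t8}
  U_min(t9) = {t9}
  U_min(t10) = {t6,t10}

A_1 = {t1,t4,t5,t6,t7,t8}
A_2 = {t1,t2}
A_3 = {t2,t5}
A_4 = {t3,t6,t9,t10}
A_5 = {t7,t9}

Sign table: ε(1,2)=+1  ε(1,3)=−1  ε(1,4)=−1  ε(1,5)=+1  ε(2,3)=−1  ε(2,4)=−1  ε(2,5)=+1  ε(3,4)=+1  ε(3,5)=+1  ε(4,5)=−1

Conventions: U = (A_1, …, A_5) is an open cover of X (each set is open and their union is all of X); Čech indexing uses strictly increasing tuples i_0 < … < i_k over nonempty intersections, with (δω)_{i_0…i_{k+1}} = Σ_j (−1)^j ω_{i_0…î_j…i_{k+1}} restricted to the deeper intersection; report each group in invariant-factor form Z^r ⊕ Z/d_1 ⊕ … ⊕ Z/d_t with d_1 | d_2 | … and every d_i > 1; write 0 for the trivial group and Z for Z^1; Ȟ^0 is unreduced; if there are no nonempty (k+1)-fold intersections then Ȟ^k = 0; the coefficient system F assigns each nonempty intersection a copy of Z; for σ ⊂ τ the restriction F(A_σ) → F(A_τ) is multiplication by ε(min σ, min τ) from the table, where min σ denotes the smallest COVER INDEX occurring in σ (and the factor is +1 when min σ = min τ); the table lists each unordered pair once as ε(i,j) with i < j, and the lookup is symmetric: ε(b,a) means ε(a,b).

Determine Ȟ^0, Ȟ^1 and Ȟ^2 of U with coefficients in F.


Ȟ^0 ≅ Z, Ȟ^1 ≅ Z^2 and Ȟ^2 ≅ 0

nerve simplices:
  A12={t1} A13={t5} A14={t6} A15={t7} A23={t2} A45={t9}
C dims 5,6; δ0: rk 4, SNF 1^4
degree 0: 5−4−0 = 1 → Ȟ^0 ≅ Z
degree 1: 6−0−4 = 2 → Ȟ^1 ≅ Z^2
degree 2: 0−0−0 = 0 → Ȟ^2 ≅ 0


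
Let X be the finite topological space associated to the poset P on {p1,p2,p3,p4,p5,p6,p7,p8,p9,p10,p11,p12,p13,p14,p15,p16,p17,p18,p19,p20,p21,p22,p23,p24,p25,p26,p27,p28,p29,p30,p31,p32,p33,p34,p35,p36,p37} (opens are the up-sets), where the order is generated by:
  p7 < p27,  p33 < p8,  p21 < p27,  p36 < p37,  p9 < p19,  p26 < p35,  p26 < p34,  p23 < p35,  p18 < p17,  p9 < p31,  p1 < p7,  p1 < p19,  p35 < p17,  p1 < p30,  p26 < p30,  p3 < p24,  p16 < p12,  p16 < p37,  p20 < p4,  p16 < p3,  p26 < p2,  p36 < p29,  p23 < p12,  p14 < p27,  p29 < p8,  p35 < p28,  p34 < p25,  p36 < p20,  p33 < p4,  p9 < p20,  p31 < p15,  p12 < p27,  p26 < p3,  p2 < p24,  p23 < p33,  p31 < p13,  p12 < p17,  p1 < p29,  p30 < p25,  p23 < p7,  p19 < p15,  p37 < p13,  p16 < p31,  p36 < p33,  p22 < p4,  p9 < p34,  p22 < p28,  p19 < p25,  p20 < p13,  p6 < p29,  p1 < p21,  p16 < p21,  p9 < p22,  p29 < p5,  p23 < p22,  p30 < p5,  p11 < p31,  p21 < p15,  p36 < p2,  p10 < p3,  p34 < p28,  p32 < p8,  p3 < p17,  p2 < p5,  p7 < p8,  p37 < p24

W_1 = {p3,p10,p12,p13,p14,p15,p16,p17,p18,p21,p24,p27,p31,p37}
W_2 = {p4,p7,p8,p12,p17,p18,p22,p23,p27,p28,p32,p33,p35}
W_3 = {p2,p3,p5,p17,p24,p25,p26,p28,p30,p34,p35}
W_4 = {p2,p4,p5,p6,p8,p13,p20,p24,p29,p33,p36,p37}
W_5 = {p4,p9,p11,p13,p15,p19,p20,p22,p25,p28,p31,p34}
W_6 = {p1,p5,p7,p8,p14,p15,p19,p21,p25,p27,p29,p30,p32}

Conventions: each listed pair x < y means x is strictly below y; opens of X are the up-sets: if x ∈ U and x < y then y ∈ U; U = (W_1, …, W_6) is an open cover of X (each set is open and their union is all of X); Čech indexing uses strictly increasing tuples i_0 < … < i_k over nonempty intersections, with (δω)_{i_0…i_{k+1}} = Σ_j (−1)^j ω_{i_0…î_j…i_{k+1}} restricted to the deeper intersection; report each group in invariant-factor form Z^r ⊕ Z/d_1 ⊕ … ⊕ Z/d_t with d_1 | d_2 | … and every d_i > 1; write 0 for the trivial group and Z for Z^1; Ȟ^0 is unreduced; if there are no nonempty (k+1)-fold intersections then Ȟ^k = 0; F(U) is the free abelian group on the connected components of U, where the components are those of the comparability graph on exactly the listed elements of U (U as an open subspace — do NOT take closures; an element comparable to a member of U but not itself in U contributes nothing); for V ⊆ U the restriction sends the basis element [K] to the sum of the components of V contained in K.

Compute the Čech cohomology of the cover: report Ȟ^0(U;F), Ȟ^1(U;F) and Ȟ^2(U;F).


Ȟ^0(U;F) ≅ Z; Ȟ^1(U;F) ≅ 0; Ȟ^2(U;F) ≅ Z/2

nerve simplices:
  W12={p12,p17,p18,p27} W13={p3,p17,p24} W14={p13,p24,p37} W15={p13,p15,p31} W16={p14,p15,p21,p27} W23={p17,p28,p35} W24={p4,p8,p33} W25={p4,p22,p28} W26={p7,p8,p27,p32} W34={p2,p5,p24} W35={p25,p28,p34} W36={p5,p25,p30} W45={p4,p13,p20} W46={p5,p8,p29} W56={p15,p19,p25}
  W123={p17} W126={p27} W134={p24} W145={p13} W156={p15} W235={p28} W245={p4} W246={p8} W346={p5} W356={p25}
components per intersection:
  W1: {p3,p10,p12,p13,p14,p15,p16,p17,p18,p21,p24,p27,p31,p37}
  W2: {p4,p7,p8,p12,p17,p18,p22,p23,p27,p28,p32,p33,p35}
  W3: {p2,p3,p5,p17,p24,p25,p26,p28,p30,p34,p35}
  W4: {p2,p4,p5,p6,p8,p13,p20,p24,p29,p33,p36,p37}
  W5: {p4,p9,p11,p13,p15,p19,p20,p22,p25,p28,p31,p34}
  W6: {p1,p5,p7,p8,p14,p15,p19,p21,p25,p27,p29,p30,p32}
  W12: {p12,p17,p18,p27}
  W13: {p3,p17,p24}
  W14: {p13,p24,p37}
  W15: {p13,p15,p31}
  W16: {p14,p15,p21,p27}
  W23: {p17,p28,p35}
  W24: {p4,p8,p33}
  W25: {p4,p22,p28}
  W26: {p7,p8,p27,p32}
  W34: {p2,p5,p24}
  W35: {p25,p28,p34}
  W36: {p5,p25,p30}
  W45: {p4,p13,p20}
  W46: {p5,p8,p29}
  W56: {p15,p19,p25}
  W123: {p17}
  W126: {p27}
  W134: {p24}
  W145: {p13}
  W156: {p15}
  W235: {p28}
  W245: {p4}
  W246: {p8}
  W346: {p5}
  W356: {p25}
C dims 6,15,10; δ0: rk 5, SNF 1^5; δ1: rk 10, SNF 1^9·2
degree 0: 6−5−0 = 1 → Ȟ^0 ≅ Z
degree 1: 15−10−5 = 0 → Ȟ^1 ≅ 0
degree 2: 10−0−10 = 0 plus torsion [2] → Ȟ^2 ≅ Z/2


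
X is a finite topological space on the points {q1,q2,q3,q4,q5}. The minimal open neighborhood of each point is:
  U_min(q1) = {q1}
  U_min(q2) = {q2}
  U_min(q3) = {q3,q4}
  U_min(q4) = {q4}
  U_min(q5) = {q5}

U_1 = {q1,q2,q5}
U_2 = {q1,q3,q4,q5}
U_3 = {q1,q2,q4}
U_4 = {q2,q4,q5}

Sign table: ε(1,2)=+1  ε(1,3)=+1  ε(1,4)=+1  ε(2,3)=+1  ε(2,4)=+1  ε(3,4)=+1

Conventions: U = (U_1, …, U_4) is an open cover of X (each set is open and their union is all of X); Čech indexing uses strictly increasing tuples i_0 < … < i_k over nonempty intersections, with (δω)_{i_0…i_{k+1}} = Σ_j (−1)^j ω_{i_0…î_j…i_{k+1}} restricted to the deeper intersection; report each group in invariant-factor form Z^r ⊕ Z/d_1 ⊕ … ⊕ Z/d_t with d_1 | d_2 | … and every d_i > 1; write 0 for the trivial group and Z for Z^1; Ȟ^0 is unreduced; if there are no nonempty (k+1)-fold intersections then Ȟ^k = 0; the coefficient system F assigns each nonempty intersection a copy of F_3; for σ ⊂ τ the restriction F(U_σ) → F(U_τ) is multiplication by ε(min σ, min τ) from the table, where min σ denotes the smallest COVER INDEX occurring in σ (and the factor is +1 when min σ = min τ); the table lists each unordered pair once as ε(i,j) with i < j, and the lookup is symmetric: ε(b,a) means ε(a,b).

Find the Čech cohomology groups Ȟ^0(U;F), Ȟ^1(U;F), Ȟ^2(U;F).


intersection data:
  U12={q1,q5} U13={q1,q2} U14={q2,q5} U23={q1,q4} U24={q4,q5} U34={q2,q4}
  U123={q1} U124={q5} U134={q2} U234={q4}
C dims 4,6,4; δ0: rk_F3 3; δ1: rk_F3 3
Ȟ^0 = (4 − 3) − 0 = 1, so Ȟ^0 ≅ Z/3
Ȟ^1 = (6 − 3) − 3 = 0, so Ȟ^1 ≅ 0
Ȟ^2 = (4 − 0) − 3 = 1, so Ȟ^2 ≅ Z/3

Ȟ^0(U;F) ≅ Z/3, Ȟ^1(U;F) ≅ 0, Ȟ^2(U;F) ≅ Z/3


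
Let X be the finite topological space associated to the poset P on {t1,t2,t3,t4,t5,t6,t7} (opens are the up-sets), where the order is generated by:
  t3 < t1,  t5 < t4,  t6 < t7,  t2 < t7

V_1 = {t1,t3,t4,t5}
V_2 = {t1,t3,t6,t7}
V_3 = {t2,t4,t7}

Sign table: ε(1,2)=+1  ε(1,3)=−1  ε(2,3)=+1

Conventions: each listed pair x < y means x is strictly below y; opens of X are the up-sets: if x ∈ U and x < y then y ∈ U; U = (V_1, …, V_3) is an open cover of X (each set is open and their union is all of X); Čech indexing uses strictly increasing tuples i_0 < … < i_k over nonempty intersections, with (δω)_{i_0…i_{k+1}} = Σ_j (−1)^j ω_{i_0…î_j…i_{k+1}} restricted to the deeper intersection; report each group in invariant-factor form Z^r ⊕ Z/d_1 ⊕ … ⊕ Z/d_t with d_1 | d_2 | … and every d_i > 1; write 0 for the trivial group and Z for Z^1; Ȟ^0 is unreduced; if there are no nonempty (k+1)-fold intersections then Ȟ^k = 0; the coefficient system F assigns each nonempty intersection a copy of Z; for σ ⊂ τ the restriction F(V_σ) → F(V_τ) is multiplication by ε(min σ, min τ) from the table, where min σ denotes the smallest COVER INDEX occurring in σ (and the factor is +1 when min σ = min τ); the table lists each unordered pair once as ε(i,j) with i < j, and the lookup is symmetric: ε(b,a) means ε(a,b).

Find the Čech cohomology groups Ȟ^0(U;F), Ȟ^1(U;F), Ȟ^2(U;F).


cover nerve:
  V12={t1,t3} V13={t4} V23={t7}
C dims 3,3; δ0: rk 3, SNF 1^2·2
Ȟ^0: (3−3)−0=0 ⇒ 0
Ȟ^1: (3−0)−3=0 plus torsion [2] ⇒ Z/2
Ȟ^2: (0−0)−0=0 ⇒ 0

Ȟ^0 ≅ 0,  Ȟ^1 ≅ Z/2,  Ȟ^2 ≅ 0


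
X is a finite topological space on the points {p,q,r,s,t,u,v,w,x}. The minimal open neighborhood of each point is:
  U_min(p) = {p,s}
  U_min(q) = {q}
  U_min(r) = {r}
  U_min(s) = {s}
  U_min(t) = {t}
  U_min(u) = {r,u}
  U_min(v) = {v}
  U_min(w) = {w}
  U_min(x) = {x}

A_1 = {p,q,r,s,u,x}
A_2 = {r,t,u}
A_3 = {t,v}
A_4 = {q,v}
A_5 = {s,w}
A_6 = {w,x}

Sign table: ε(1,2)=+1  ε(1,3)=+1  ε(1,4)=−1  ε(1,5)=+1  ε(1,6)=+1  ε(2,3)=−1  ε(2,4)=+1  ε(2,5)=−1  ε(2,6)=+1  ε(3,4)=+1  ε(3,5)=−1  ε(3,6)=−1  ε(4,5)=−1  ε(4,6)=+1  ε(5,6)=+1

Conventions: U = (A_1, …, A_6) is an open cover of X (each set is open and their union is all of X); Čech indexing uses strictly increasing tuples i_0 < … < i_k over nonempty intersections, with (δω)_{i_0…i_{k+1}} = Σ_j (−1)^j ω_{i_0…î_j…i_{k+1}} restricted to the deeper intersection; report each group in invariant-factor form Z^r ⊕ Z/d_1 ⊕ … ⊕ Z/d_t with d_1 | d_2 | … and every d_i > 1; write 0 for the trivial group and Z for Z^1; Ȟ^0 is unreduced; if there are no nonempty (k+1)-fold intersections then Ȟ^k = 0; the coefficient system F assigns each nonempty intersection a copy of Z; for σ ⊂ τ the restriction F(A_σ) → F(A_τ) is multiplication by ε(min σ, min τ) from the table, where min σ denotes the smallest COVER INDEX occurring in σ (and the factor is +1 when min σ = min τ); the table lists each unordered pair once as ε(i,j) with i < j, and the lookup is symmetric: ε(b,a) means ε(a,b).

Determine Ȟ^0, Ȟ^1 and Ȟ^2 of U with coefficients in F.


Ȟ^0(U;F) ≅ Z; Ȟ^1(U;F) ≅ Z^2; Ȟ^2(U;F) ≅ 0

nonempty intersections:
  A12={r,u} A14={q} A15={s} A16={x} A23={t} A34={v} A56={w}
C dims 6,7; δ0: rk 5, SNF 1^5
Ȟ^0: (6−5)−0=1 ⇒ Z
Ȟ^1: (7−0)−5=2 ⇒ Z^2
Ȟ^2: (0−0)−0=0 ⇒ 0
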